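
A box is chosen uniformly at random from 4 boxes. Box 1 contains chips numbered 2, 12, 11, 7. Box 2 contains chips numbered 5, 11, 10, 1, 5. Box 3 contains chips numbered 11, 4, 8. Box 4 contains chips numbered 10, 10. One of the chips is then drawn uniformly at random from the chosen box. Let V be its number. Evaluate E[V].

E[V | box 1] = (2+12+11+7)/4 = 8.
E[V | box 2] = (5+11+10+1+5)/5 = 32/5.
E[V | box 3] = (11+4+8)/3 = 23/3.
E[V | box 4] = (10+10)/2 = 10.
E[V] = (1/4)·(8) + (1/4)·(32/5) + (1/4)·(23/3) + (1/4)·(10) = 481/60.

481/60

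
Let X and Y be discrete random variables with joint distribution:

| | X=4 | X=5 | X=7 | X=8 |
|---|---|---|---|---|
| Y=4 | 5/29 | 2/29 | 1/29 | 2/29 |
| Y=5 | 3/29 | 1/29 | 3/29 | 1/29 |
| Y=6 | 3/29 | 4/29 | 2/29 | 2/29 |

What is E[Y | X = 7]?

31/6

P(X = 7) = 6/29.
Σ Y·P over the event = 4·(1/29) + 5·(3/29) + 6·(2/29) = 31/29.
E[Y | X = 7] = (31/29) / (6/29) = 31/6.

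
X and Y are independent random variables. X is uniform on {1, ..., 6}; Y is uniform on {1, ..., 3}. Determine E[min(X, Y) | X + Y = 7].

Outcomes with X + Y = 7: (4,3), (5,2), (6,1), each with probability 1/18.
E[min(X, Y) | X + Y = 7] = (3 + 2 + 1) / 3 = 2.

2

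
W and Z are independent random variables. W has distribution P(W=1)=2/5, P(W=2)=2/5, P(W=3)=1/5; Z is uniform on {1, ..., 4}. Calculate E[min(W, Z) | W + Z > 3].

25/14

P(W + Z > 3) = 7/10.
Summing min(W,Z)·P(x,y) over outcomes with W + Z > 3 gives 5/4.
E[min(W, Z) | W + Z > 3] = (5/4) / (7/10) = 25/14.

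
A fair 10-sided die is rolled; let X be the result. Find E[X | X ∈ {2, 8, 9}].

19/3

P(X ∈ {2, 8, 9}) = 3/10.
Σ over the event: 2·1/10 + 8·1/10 + 9·1/10 = 19/10.
E[X | X ∈ {2, 8, 9}] = (19/10) / (3/10) = 19/3.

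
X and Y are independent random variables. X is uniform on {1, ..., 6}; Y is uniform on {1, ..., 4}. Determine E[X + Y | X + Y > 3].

P(X + Y > 3) = 7/8.
Summing (X+Y)·P(x,y) over outcomes with X + Y > 3 gives 17/3.
E[X + Y | X + Y > 3] = (17/3) / (7/8) = 136/21.

136/21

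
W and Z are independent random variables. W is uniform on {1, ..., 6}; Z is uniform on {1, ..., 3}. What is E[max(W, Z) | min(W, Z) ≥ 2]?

Outcomes with min(W, Z) ≥ 2: (2,2), (2,3), (3,2), (3,3), (4,2), (4,3), (5,2), (5,3), (6,2), (6,3), each with probability 1/18.
E[max(W, Z) | min(W, Z) ≥ 2] = (2 + 3 + 3 + 3 + 4 + 4 + 5 + 5 + 6 + 6) / 10 = 41/10.

41/10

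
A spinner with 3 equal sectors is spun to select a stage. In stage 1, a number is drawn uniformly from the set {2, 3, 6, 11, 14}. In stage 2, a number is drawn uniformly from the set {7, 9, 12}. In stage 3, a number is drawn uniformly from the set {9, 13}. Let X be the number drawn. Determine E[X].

E[X | stage 1] = (2+3+6+11+14)/5 = 36/5.
E[X | stage 2] = (7+9+12)/3 = 28/3.
E[X | stage 3] = (9+13)/2 = 11.
E[X] = (1/3)·(36/5) + (1/3)·(28/3) + (1/3)·(11) = 413/45.

413/45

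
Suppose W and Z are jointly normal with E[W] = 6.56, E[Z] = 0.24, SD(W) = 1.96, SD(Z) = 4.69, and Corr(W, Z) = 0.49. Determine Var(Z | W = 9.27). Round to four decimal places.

16.7148

Var(Z | W=x) = (1 − ρ²)·σ_Z².
Var(Z | W=9.27) = (4.69)²·(1 − (0.49)²) = 21.9961·0.7599 = 16.7148.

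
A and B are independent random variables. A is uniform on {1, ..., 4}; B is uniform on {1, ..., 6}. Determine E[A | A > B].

Outcomes with A > B: (2,1), (3,1), (3,2), (4,1), (4,2), (4,3), each with probability 1/24.
E[A | A > B] = (2 + 3 + 3 + 4 + 4 + 4) / 6 = 10/3.

10/3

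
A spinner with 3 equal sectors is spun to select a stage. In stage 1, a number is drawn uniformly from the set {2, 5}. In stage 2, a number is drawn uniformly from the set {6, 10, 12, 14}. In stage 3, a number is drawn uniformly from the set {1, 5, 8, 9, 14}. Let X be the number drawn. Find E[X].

107/15

E[X | stage 1] = (2+5)/2 = 7/2.
E[X | stage 2] = (6+10+12+14)/4 = 21/2.
E[X | stage 3] = (1+5+8+9+14)/5 = 37/5.
By the law of total expectation,
E[X] = (1/3)·(7/2) + (1/3)·(21/2) + (1/3)·(37/5) = 107/15.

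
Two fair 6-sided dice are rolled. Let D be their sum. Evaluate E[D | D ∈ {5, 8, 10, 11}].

P(D ∈ {5, 8, 10, 11}) = 7/18.
Σ over the event: 5·1/9 + 8·5/36 + 10·1/12 + 11·1/18 = 28/9.
E[D | D ∈ {5, 8, 10, 11}] = (28/9) / (7/18) = 8.

8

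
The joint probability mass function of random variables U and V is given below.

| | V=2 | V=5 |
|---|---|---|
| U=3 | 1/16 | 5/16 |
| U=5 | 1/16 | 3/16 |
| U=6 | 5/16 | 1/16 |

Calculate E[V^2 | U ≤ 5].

P(U ≤ 5) = 5/8.
Σ V^2·P over the event = 4·(1/16) + 25·(5/16) + 4·(1/16) + 25·(3/16) = 13.
E[V^2 | U ≤ 5] = (13) / (5/8) = 104/5.

104/5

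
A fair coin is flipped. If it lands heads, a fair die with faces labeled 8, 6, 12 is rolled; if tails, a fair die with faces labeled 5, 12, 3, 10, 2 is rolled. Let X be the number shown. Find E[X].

E[X | heads] = (8+6+12)/3 = 26/3.
E[X | tails] = (5+12+3+10+2)/5 = 32/5.
By the law of total expectation,
E[X] = (1/2)·(26/3) + (1/2)·(32/5) = 113/15.

113/15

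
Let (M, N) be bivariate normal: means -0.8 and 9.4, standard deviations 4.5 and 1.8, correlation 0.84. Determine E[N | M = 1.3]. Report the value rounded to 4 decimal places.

10.1056

For a bivariate normal, E[N | M=x] = μ_N + ρ·(σ_N/σ_M)·(x − μ_M).
E[N | M=1.3] = 9.4 + (0.84)·(1.8/4.5)·(1.3 − (-0.8)) = 9.4 + (0.336)·(2.1) = 10.1056.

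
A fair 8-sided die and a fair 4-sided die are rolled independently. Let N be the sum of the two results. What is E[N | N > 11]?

P(N > 11) = 1/32.
Σ over the event: 12·1/32 = 3/8.
E[N | N > 11] = (3/8) / (1/32) = 12.

12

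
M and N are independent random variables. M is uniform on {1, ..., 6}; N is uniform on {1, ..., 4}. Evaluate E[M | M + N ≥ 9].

17/3

P(M + N ≥ 9) = 1/8.
Summing M·P(x,y) over outcomes with M + N ≥ 9 gives 17/24.
E[M | M + N ≥ 9] = (17/24) / (1/8) = 17/3.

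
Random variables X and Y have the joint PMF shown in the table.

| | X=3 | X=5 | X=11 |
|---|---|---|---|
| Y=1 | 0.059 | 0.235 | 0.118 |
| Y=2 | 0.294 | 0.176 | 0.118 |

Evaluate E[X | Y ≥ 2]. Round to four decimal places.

P(Y ≥ 2) = 0.588.
Σ X·P over the event = 3·(0.294) + 5·(0.176) + 11·(0.118) = 3.060.
E[X | Y ≥ 2] = (3.060) / (0.588) = 5.2041.

5.2041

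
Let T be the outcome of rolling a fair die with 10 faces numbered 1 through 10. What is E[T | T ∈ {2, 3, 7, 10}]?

P(T ∈ {2, 3, 7, 10}) = 2/5.
Σ over the event: 2·1/10 + 3·1/10 + 7·1/10 + 10·1/10 = 11/5.
E[T | T ∈ {2, 3, 7, 10}] = (11/5) / (2/5) = 11/2.

11/2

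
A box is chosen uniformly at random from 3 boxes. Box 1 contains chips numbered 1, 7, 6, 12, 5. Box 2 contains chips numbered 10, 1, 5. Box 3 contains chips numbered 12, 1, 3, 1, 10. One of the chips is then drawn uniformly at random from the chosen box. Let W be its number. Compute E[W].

254/45

E[W | box 1] = (1+7+6+12+5)/5 = 31/5.
E[W | box 2] = (10+1+5)/3 = 16/3.
E[W | box 3] = (12+1+3+1+10)/5 = 27/5.
E[W] = (1/3)·(31/5) + (1/3)·(16/3) + (1/3)·(27/5) = 254/45.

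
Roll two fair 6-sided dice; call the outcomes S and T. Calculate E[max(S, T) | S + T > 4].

P(S + T > 4) = 5/6.
Summing max(S,T)·P(x,y) over outcomes with S + T > 4 gives 37/9.
E[max(S, T) | S + T > 4] = (37/9) / (5/6) = 74/15.

74/15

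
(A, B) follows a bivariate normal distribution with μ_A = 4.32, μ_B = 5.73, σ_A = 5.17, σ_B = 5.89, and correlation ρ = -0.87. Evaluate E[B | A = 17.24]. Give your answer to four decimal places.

For a bivariate normal, E[B | A=x] = μ_B + ρ·(σ_B/σ_A)·(x − μ_A).
E[B | A=17.24] = 5.73 + (-0.87)·(5.89/5.17)·(17.24 − (4.32)) = 5.73 + (-0.99116)·(12.92) = -7.0758.

-7.0758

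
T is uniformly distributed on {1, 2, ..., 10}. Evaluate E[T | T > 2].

Given T > 2, T is equally likely to be any of {3, 4, 5, 6, 7, 8, 9, 10}.
E[T | T > 2] = (3 + 4 + 5 + 6 + 7 + 8 + 9 + 10) / 8 = 13/2.

13/2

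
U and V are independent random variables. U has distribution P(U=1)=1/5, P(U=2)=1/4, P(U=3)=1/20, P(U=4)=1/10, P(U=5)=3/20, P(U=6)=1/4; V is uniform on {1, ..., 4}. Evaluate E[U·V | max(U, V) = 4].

74/9

P(max(U, V) = 4) = 9/40.
Summing UV·P(x,y) over outcomes with max(U, V) = 4 gives 37/20.
E[U·V | max(U, V) = 4] = (37/20) / (9/40) = 74/9.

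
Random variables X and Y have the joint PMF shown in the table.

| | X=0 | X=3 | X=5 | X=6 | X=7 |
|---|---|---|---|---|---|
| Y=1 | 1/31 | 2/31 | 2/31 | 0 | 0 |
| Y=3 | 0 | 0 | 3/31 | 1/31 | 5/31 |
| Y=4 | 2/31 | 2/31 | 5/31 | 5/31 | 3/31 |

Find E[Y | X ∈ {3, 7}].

P(X ∈ {3, 7}) = 12/31.
Summing Y·P(X=x,Y=y) over the conditioning event gives 37/31.
E[Y | X ∈ {3, 7}] = (37/31) / (12/31) = 37/12.

37/12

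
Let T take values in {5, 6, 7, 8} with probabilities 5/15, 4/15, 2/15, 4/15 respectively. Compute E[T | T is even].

P(T is even) = 8/15.
Σ over the event: 6·4/15 + 8·4/15 = 56/15.
E[T | T is even] = (56/15) / (8/15) = 7.

7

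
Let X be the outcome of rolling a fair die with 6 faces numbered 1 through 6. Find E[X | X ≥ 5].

Given X ≥ 5, X is equally likely to be any of {5, 6}.
E[X | X ≥ 5] = (5 + 6) / 2 = 11/2.

11/2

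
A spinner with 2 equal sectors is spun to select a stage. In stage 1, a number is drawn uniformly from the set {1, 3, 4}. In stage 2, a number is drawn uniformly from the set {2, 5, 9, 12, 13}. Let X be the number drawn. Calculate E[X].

E[X | stage 1] = (1+3+4)/3 = 8/3.
E[X | stage 2] = (2+5+9+12+13)/5 = 41/5.
By the law of total expectation,
E[X] = (1/2)·(8/3) + (1/2)·(41/5) = 163/30.

163/30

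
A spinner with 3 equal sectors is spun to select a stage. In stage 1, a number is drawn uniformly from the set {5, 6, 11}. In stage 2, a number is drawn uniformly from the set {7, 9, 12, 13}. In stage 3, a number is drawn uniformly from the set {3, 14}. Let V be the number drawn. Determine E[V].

E[V | stage 1] = (5+6+11)/3 = 22/3.
E[V | stage 2] = (7+9+12+13)/4 = 41/4.
E[V | stage 3] = (3+14)/2 = 17/2.
E[V] = (1/3)·(22/3) + (1/3)·(41/4) + (1/3)·(17/2) = 313/36.

313/36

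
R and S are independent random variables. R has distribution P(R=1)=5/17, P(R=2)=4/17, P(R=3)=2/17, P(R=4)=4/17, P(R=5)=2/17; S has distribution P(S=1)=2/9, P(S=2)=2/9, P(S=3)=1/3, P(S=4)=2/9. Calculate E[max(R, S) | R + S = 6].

P(R + S = 6) = 26/153.
Summing max(R,S)·P(x,y) over outcomes with R + S = 6 gives 2/3.
E[max(R, S) | R + S = 6] = (2/3) / (26/153) = 51/13.

51/13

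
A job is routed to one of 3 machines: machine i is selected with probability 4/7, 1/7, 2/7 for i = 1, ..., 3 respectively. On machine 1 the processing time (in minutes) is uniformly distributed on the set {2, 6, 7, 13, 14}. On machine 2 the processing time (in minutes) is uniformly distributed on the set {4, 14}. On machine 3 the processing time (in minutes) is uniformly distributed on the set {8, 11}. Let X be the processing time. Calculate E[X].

E[X | machine 1] = (2+6+7+13+14)/5 = 42/5.
E[X | machine 2] = (4+14)/2 = 9.
E[X | machine 3] = (8+11)/2 = 19/2.
By the law of total expectation,
E[X] = (4/7)·(42/5) + (1/7)·(9) + (2/7)·(19/2) = 44/5.

44/5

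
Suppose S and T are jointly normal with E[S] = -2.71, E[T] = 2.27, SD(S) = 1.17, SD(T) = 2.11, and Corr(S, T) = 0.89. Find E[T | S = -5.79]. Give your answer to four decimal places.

For a bivariate normal, E[T | S=x] = μ_T + ρ·(σ_T/σ_S)·(x − μ_S).
E[T | S=-5.79] = 2.27 + (0.89)·(2.11/1.17)·(-5.79 − (-2.71)) = 2.27 + (1.60504)·(-3.08) = -2.6735.

-2.6735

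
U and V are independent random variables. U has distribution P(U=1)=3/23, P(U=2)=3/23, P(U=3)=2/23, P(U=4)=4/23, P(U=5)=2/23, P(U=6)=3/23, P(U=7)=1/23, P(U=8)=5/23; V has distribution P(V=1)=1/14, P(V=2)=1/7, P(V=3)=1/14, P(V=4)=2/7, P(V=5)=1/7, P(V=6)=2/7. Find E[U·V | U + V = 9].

P(U + V = 9) = 17/161.
Summing UV·P(x,y) over outcomes with U + V = 9 gives 293/161.
E[U·V | U + V = 9] = (293/161) / (17/161) = 293/17.

293/17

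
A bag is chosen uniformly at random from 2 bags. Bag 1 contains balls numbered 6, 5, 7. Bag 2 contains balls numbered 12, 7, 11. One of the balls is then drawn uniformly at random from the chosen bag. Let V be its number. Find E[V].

E[V | bag 1] = (6+5+7)/3 = 6.
E[V | bag 2] = (12+7+11)/3 = 10.
E[V] = (1/2)·(6) + (1/2)·(10) = 8.

8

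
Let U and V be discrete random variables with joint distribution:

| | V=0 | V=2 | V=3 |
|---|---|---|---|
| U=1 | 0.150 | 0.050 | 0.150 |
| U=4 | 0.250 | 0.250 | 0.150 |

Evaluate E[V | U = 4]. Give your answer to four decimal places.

1.4615

P(U = 4) = 0.650.
Σ V·P over the event = 0·(0.250) + 2·(0.250) + 3·(0.150) = 0.950.
E[V | U = 4] = (0.950) / (0.650) = 1.4615.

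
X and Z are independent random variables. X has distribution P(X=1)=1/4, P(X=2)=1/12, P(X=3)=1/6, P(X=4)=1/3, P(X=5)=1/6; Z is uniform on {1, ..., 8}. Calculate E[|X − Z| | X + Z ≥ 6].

200/73

P(X + Z ≥ 6) = 73/96.
Summing |X−Z|·P(x,y) over outcomes with X + Z ≥ 6 gives 25/12.
E[|X − Z| | X + Z ≥ 6] = (25/12) / (73/96) = 200/73.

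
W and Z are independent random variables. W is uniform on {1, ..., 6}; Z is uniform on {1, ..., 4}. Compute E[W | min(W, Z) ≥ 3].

9/2

P(min(W, Z) ≥ 3) = 1/3.
Summing W·P(x,y) over outcomes with min(W, Z) ≥ 3 gives 3/2.
E[W | min(W, Z) ≥ 3] = (3/2) / (1/3) = 9/2.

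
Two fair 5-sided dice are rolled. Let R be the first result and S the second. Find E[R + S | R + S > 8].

28/3

P(R + S > 8) = 3/25.
Summing (R+S)·P(x,y) over outcomes with R + S > 8 gives 28/25.
E[R + S | R + S > 8] = (28/25) / (3/25) = 28/3.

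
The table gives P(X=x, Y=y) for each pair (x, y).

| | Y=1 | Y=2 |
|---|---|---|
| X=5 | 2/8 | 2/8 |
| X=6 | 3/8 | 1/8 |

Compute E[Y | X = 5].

3/2

P(X = 5) = 1/2.
Σ Y·P over the event = 1·(2/8) + 2·(2/8) = 3/4.
E[Y | X = 5] = (3/4) / (1/2) = 3/2.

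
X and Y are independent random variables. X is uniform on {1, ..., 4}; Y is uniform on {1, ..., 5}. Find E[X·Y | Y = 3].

15/2

P(Y = 3) = 1/5.
Summing XY·P(x,y) over outcomes with Y = 3 gives 3/2.
E[X·Y | Y = 3] = (3/2) / (1/5) = 15/2.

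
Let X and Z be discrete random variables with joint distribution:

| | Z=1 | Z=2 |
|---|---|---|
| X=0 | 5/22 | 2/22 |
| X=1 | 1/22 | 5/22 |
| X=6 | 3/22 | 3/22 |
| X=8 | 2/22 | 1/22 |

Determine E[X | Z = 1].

35/11

P(Z = 1) = 1/2.
Σ X·P over the event = 0·(5/22) + 1·(1/22) + 6·(3/22) + 8·(2/22) = 35/22.
E[X | Z = 1] = (35/22) / (1/2) = 35/11.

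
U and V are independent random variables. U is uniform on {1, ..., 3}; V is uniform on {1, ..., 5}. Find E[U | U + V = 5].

Outcomes with U + V = 5: (1,4), (2,3), (3,2), each with probability 1/15.
E[U | U + V = 5] = (1 + 2 + 3) / 3 = 2.

2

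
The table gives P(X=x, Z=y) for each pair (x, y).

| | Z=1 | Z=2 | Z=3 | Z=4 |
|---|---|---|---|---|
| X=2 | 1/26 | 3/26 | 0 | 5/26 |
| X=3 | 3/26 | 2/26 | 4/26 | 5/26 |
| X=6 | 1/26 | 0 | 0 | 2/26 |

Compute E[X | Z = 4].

P(Z = 4) = 6/13.
Σ X·P over the event = 2·(5/26) + 3·(5/26) + 6·(2/26) = 37/26.
E[X | Z = 4] = (37/26) / (6/13) = 37/12.

37/12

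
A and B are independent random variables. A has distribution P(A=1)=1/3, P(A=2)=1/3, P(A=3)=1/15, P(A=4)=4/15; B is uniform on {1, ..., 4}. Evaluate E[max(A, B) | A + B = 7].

4

P(A + B = 7) = 1/12.
Summing max(A,B)·P(x,y) over outcomes with A + B = 7 gives 1/3.
E[max(A, B) | A + B = 7] = (1/3) / (1/12) = 4.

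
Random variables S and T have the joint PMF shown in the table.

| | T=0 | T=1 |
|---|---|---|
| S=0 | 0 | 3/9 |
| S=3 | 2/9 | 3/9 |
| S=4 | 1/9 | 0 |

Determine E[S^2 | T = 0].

P(T = 0) = 1/3.
Summing S^2·P(S=x,T=y) over the conditioning event gives 34/9.
E[S^2 | T = 0] = (34/9) / (1/3) = 34/3.

34/3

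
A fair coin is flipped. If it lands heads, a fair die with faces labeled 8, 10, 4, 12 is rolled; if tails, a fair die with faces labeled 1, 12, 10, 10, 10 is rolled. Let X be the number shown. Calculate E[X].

E[X | heads] = (8+10+4+12)/4 = 17/2.
E[X | tails] = (1+12+10+10+10)/5 = 43/5.
By the law of total expectation,
E[X] = (1/2)·(17/2) + (1/2)·(43/5) = 171/20.

171/20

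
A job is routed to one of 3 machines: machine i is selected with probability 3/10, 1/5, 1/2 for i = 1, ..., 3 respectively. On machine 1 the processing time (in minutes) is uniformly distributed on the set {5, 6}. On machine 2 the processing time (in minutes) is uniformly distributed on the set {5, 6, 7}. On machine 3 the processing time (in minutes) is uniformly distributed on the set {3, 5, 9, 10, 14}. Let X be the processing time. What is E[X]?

139/20

E[X | machine 1] = (5+6)/2 = 11/2.
E[X | machine 2] = (5+6+7)/3 = 6.
E[X | machine 3] = (3+5+9+10+14)/5 = 41/5.
By the law of total expectation,
E[X] = (3/10)·(11/2) + (1/5)·(6) + (1/2)·(41/5) = 139/20.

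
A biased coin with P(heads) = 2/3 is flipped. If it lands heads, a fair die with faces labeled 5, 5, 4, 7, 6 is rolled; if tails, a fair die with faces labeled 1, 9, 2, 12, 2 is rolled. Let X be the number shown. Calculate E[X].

16/3

E[X | heads] = (5+5+4+7+6)/5 = 27/5.
E[X | tails] = (1+9+2+12+2)/5 = 26/5.
By the law of total expectation,
E[X] = (2/3)·(27/5) + (1/3)·(26/5) = 16/3.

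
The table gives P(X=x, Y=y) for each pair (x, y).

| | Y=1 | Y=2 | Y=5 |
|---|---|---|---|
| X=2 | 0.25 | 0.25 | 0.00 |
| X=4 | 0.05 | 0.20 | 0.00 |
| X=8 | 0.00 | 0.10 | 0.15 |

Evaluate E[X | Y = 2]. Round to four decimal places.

P(Y = 2) = 0.55.
Summing X·P(X=x,Y=y) over the conditioning event gives 2.10.
E[X | Y = 2] = (2.10) / (0.55) = 3.8182.

3.8182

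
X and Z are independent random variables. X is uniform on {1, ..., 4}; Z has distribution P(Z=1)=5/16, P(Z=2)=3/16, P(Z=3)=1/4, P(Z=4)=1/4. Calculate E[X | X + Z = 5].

P(X + Z = 5) = 1/4.
Summing X·P(x,y) over outcomes with X + Z = 5 gives 41/64.
E[X | X + Z = 5] = (41/64) / (1/4) = 41/16.

41/16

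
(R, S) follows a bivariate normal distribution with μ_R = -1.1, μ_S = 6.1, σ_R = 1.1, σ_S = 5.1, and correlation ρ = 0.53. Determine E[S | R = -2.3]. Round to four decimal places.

For a bivariate normal, E[S | R=x] = μ_S + ρ·(σ_S/σ_R)·(x − μ_R).
E[S | R=-2.3] = 6.1 + (0.53)·(5.1/1.1)·(-2.3 − (-1.1)) = 6.1 + (2.45727)·(-1.2) = 3.1513.

3.1513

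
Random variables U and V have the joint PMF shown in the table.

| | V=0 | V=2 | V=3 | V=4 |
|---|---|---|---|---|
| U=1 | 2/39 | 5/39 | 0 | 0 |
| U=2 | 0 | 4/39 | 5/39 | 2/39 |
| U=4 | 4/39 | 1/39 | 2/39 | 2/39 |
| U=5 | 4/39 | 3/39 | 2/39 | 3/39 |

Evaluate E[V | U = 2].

31/11

P(U = 2) = 11/39.
Σ V·P over the event = 2·(4/39) + 3·(5/39) + 4·(2/39) = 31/39.
E[V | U = 2] = (31/39) / (11/39) = 31/11.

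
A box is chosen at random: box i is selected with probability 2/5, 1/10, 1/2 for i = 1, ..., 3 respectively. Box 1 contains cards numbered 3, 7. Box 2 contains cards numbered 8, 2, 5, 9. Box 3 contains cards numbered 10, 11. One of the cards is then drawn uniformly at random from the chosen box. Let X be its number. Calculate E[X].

E[X | box 1] = (3+7)/2 = 5.
E[X | box 2] = (8+2+5+9)/4 = 6.
E[X | box 3] = (10+11)/2 = 21/2.
By the law of total expectation,
E[X] = (2/5)·(5) + (1/10)·(6) + (1/2)·(21/2) = 157/20.

157/20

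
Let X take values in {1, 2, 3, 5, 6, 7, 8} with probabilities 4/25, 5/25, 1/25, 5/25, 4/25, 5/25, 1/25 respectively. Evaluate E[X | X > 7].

P(X > 7) = 1/25.
Σ over the event: 8·1/25 = 8/25.
E[X | X > 7] = (8/25) / (1/25) = 8.

8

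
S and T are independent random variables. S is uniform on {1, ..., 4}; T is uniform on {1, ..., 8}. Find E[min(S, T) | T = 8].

Outcomes with T = 8: (1,8), (2,8), (3,8), (4,8), each with probability 1/32.
E[min(S, T) | T = 8] = (1 + 2 + 3 + 4) / 4 = 5/2.

5/2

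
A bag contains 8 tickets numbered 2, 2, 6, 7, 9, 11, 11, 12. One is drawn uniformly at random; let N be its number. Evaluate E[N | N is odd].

P(N is odd) = 1/2.
Σ over the event: 7·1/8 + 9·1/8 + 11·1/4 = 19/4.
E[N | N is odd] = (19/4) / (1/2) = 19/2.

19/2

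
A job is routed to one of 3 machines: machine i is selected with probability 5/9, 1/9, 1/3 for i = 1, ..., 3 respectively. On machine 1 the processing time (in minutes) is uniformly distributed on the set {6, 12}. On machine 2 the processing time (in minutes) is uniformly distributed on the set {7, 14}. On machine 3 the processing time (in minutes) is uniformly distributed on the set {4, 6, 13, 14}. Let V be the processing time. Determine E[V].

37/4

E[V | machine 1] = (6+12)/2 = 9.
E[V | machine 2] = (7+14)/2 = 21/2.
E[V | machine 3] = (4+6+13+14)/4 = 37/4.
By the law of total expectation,
E[V] = (5/9)·(9) + (1/9)·(21/2) + (1/3)·(37/4) = 37/4.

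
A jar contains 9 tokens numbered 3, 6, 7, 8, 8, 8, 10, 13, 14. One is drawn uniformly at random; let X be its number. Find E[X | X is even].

P(X is even) = 2/3.
Σ over the event: 6·1/9 + 8·1/3 + 10·1/9 + 14·1/9 = 6.
E[X | X is even] = (6) / (2/3) = 9.

9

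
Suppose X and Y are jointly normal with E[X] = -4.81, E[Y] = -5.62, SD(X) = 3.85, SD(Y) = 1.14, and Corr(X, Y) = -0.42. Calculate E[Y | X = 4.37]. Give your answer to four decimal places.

-6.7617

E[Y | X=x] = μ_Y + ρ(σ_Y/σ_X)(x − μ_X) for jointly normal variables.
E[Y | X=4.37] = -5.62 + (-0.42)·(1.14/3.85)·(4.37 − (-4.81)) = -5.62 + (-0.124364)·(9.18) = -6.7617.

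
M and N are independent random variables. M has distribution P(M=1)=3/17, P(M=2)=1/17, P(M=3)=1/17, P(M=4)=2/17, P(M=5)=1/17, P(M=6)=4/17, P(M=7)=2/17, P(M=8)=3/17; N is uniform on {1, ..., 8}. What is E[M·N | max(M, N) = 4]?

P(max(M, N) = 4) = 13/136.
Summing MN·P(x,y) over outcomes with max(M, N) = 4 gives 14/17.
E[M·N | max(M, N) = 4] = (14/17) / (13/136) = 112/13.

112/13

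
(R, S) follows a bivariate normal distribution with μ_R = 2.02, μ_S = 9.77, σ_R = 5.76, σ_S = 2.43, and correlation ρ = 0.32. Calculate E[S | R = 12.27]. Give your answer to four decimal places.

11.1538

The regression of S on R has slope ρ·σ_S/σ_R and passes through (μ_R, μ_S).
E[S | R=12.27] = 9.77 + (0.32)·(2.43/5.76)·(12.27 − (2.02)) = 9.77 + (0.135)·(10.25) = 11.1538.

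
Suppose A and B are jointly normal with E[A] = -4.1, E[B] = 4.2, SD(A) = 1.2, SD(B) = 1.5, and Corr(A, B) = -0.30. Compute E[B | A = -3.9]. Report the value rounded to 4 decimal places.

4.1250

For a bivariate normal, E[B | A=x] = μ_B + ρ·(σ_B/σ_A)·(x − μ_A).
E[B | A=-3.9] = 4.2 + (-0.30)·(1.5/1.2)·(-3.9 − (-4.1)) = 4.2 + (-0.375)·(0.2) = 4.1250.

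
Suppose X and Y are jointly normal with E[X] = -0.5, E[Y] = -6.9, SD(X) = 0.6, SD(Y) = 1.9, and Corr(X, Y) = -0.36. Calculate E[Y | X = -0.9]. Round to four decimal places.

For a bivariate normal, E[Y | X=x] = μ_Y + ρ·(σ_Y/σ_X)·(x − μ_X).
E[Y | X=-0.9] = -6.9 + (-0.36)·(1.9/0.6)·(-0.9 − (-0.5)) = -6.9 + (-1.14)·(-0.4) = -6.4440.

-6.4440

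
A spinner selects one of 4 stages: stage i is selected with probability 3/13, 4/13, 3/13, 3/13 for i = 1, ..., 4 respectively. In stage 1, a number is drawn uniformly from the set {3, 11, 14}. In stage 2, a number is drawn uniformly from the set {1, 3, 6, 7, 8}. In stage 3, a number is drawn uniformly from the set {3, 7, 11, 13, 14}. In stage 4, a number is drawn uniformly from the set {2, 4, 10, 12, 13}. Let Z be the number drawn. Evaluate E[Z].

39/5

E[Z | stage 1] = (3+11+14)/3 = 28/3.
E[Z | stage 2] = (1+3+6+7+8)/5 = 5.
E[Z | stage 3] = (3+7+11+13+14)/5 = 48/5.
E[Z | stage 4] = (2+4+10+12+13)/5 = 41/5.
By the law of total expectation,
E[Z] = (3/13)·(28/3) + (4/13)·(5) + (3/13)·(48/5) + (3/13)·(41/5) = 39/5.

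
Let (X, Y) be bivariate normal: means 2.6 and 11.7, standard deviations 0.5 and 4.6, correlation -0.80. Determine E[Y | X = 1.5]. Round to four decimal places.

E[Y | X=x] = μ_Y + ρ(σ_Y/σ_X)(x − μ_X) for jointly normal variables.
E[Y | X=1.5] = 11.7 + (-0.80)·(4.6/0.5)·(1.5 − (2.6)) = 11.7 + (-7.36)·(-1.1) = 19.7960.

19.7960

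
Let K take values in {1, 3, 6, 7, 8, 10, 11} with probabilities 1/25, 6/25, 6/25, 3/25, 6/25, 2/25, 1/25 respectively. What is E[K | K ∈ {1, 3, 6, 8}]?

P(K ∈ {1, 3, 6, 8}) = 19/25.
Σ over the event: 1·1/25 + 3·6/25 + 6·6/25 + 8·6/25 = 103/25.
E[K | K ∈ {1, 3, 6, 8}] = (103/25) / (19/25) = 103/19.

103/19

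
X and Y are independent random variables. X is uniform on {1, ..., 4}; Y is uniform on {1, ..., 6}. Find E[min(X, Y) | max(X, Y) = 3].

9/5

Outcomes with max(X, Y) = 3: (1,3), (2,3), (3,1), (3,2), (3,3), each with probability 1/24.
E[min(X, Y) | max(X, Y) = 3] = (1 + 2 + 1 + 2 + 3) / 5 = 9/5.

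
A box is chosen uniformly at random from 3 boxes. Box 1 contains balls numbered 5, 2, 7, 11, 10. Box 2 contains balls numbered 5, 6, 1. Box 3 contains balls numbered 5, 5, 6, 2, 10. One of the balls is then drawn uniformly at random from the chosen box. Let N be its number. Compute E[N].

83/15

E[N | box 1] = (5+2+7+11+10)/5 = 7.
E[N | box 2] = (5+6+1)/3 = 4.
E[N | box 3] = (5+5+6+2+10)/5 = 28/5.
By the law of total expectation,
E[N] = (1/3)·(7) + (1/3)·(4) + (1/3)·(28/5) = 83/15.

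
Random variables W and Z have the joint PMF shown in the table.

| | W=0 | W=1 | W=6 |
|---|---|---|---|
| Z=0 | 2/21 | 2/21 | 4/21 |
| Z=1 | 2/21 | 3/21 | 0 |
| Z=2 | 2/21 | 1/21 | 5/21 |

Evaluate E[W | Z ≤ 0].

P(Z ≤ 0) = 8/21.
Σ W·P over the event = 0·(2/21) + 1·(2/21) + 6·(4/21) = 26/21.
E[W | Z ≤ 0] = (26/21) / (8/21) = 13/4.

13/4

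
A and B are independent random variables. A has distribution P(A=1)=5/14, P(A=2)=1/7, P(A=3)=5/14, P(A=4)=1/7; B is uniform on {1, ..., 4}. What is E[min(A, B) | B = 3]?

15/7

P(B = 3) = 1/4.
Summing min(A,B)·P(x,y) over outcomes with B = 3 gives 15/28.
E[min(A, B) | B = 3] = (15/28) / (1/4) = 15/7.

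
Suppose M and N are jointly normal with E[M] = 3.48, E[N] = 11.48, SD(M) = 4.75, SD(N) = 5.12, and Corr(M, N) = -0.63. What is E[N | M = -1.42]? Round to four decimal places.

14.8075

For a bivariate normal, E[N | M=x] = μ_N + ρ·(σ_N/σ_M)·(x − μ_M).
E[N | M=-1.42] = 11.48 + (-0.63)·(5.12/4.75)·(-1.42 − (3.48)) = 11.48 + (-0.679074)·(-4.9) = 14.8075.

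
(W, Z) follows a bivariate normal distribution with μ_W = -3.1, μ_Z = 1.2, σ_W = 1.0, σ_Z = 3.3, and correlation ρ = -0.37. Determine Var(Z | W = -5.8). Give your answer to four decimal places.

The conditional variance in a bivariate normal is σ_Z²(1 − ρ²), independent of x.
Var(Z | W=-5.8) = (3.3)²·(1 − (-0.37)²) = 10.89·0.8631 = 9.3992.

9.3992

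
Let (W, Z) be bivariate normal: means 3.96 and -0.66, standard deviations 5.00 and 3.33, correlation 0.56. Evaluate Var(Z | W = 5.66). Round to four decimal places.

The conditional variance in a bivariate normal is σ_Z²(1 − ρ²), independent of x.
Var(Z | W=5.66) = (3.33)²·(1 − (0.56)²) = 11.0889·0.6864 = 7.6114.

7.6114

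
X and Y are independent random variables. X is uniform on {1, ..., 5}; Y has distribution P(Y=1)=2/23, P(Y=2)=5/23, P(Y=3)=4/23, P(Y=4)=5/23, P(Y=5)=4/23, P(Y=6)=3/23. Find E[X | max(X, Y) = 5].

P(max(X, Y) = 5) = 36/115.
Summing X·P(x,y) over outcomes with max(X, Y) = 5 gives 28/23.
E[X | max(X, Y) = 5] = (28/23) / (36/115) = 35/9.

35/9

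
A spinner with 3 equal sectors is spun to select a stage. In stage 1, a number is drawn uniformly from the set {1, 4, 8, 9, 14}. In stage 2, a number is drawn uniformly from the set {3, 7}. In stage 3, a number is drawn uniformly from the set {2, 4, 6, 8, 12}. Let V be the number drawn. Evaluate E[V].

E[V | stage 1] = (1+4+8+9+14)/5 = 36/5.
E[V | stage 2] = (3+7)/2 = 5.
E[V | stage 3] = (2+4+6+8+12)/5 = 32/5.
E[V] = (1/3)·(36/5) + (1/3)·(5) + (1/3)·(32/5) = 31/5.

31/5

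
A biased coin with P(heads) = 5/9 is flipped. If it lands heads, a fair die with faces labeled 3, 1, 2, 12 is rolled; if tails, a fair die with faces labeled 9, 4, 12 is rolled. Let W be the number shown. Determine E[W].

335/54

E[W | heads] = (3+1+2+12)/4 = 9/2.
E[W | tails] = (9+4+12)/3 = 25/3.
E[W] = (5/9)·(9/2) + (4/9)·(25/3) = 335/54.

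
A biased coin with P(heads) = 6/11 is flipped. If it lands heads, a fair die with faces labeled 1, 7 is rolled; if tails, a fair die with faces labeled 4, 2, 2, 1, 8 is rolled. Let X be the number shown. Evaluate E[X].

41/11

E[X | heads] = (1+7)/2 = 4.
E[X | tails] = (4+2+2+1+8)/5 = 17/5.
By the law of total expectation,
E[X] = (6/11)·(4) + (5/11)·(17/5) = 41/11.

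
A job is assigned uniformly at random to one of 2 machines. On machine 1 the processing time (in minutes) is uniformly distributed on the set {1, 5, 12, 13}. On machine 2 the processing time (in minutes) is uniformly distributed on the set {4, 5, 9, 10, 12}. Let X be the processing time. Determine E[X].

E[X | machine 1] = (1+5+12+13)/4 = 31/4.
E[X | machine 2] = (4+5+9+10+12)/5 = 8.
E[X] = (1/2)·(31/4) + (1/2)·(8) = 63/8.

63/8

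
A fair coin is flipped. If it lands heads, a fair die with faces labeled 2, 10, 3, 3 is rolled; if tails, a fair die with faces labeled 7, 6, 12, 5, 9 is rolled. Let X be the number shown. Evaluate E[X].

123/20

E[X | heads] = (2+10+3+3)/4 = 9/2.
E[X | tails] = (7+6+12+5+9)/5 = 39/5.
By the law of total expectation,
E[X] = (1/2)·(9/2) + (1/2)·(39/5) = 123/20.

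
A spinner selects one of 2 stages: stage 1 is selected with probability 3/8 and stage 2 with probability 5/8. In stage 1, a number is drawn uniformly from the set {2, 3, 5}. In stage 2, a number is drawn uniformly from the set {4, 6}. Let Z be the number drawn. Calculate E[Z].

35/8

E[Z | stage 1] = (2+3+5)/3 = 10/3.
E[Z | stage 2] = (4+6)/2 = 5.
By the law of total expectation,
E[Z] = (3/8)·(10/3) + (5/8)·(5) = 35/8.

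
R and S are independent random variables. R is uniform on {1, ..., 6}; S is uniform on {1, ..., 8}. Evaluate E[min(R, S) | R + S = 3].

1

Outcomes with R + S = 3: (1,2), (2,1), each with probability 1/48.
E[min(R, S) | R + S = 3] = (1 + 1) / 2 = 1.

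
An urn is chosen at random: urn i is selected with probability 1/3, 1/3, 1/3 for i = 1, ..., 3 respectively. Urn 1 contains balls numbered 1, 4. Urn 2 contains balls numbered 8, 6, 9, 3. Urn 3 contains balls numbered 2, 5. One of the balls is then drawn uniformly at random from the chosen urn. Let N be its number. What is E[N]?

25/6

E[N | urn 1] = (1+4)/2 = 5/2.
E[N | urn 2] = (8+6+9+3)/4 = 13/2.
E[N | urn 3] = (2+5)/2 = 7/2.
E[N] = (1/3)·(5/2) + (1/3)·(13/2) + (1/3)·(7/2) = 25/6.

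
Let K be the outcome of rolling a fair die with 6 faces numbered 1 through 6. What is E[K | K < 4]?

Given K < 4, K is equally likely to be any of {1, 2, 3}.
E[K | K < 4] = (1 + 2 + 3) / 3 = 2.

2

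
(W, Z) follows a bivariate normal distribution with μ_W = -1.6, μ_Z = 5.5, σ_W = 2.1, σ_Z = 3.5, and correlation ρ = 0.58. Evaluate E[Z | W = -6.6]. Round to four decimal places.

The regression of Z on W has slope ρ·σ_Z/σ_W and passes through (μ_W, μ_Z).
E[Z | W=-6.6] = 5.5 + (0.58)·(3.5/2.1)·(-6.6 − (-1.6)) = 5.5 + (0.96667)·(-5) = 0.6667.

0.6667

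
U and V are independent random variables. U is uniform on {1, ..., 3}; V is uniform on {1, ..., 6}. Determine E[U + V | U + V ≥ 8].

25/3

Outcomes with U + V ≥ 8: (2,6), (3,5), (3,6), each with probability 1/18.
E[U + V | U + V ≥ 8] = (8 + 8 + 9) / 3 = 25/3.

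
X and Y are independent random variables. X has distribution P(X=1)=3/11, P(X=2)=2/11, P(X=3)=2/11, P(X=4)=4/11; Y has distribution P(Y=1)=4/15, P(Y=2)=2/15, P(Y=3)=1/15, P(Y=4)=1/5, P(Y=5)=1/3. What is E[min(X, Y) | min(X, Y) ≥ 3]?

97/27

P(min(X, Y) ≥ 3) = 18/55.
Summing min(X,Y)·P(x,y) over outcomes with min(X, Y) ≥ 3 gives 194/165.
E[min(X, Y) | min(X, Y) ≥ 3] = (194/165) / (18/55) = 97/27.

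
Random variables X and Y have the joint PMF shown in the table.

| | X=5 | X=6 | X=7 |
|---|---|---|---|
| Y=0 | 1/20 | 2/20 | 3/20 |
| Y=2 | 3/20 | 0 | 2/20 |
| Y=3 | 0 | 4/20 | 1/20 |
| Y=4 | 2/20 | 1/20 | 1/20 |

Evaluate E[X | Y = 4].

23/4

P(Y = 4) = 1/5.
Σ X·P over the event = 5·(2/20) + 6·(1/20) + 7·(1/20) = 23/20.
E[X | Y = 4] = (23/20) / (1/5) = 23/4.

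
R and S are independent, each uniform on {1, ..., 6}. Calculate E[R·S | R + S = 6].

7

Outcomes with R + S = 6: (1,5), (2,4), (3,3), (4,2), (5,1), each with probability 1/36.
E[R·S | R + S = 6] = (5 + 8 + 9 + 8 + 5) / 5 = 7.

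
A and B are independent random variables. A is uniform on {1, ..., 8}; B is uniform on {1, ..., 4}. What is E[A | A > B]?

P(A > B) = 11/16.
Summing A·P(x,y) over outcomes with A > B gives 31/8.
E[A | A > B] = (31/8) / (11/16) = 62/11.

62/11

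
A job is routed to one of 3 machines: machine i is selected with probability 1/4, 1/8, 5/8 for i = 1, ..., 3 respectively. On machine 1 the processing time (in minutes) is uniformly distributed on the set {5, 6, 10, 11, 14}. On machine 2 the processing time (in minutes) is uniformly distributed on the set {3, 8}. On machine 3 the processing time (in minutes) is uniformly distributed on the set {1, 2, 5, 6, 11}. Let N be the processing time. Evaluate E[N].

489/80

E[N | machine 1] = (5+6+10+11+14)/5 = 46/5.
E[N | machine 2] = (3+8)/2 = 11/2.
E[N | machine 3] = (1+2+5+6+11)/5 = 5.
E[N] = (1/4)·(46/5) + (1/8)·(11/2) + (5/8)·(5) = 489/80.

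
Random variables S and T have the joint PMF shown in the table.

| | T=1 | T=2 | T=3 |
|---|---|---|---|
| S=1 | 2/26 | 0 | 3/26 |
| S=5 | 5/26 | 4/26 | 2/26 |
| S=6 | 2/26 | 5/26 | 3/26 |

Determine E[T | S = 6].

P(S = 6) = 5/13.
Σ T·P over the event = 1·(2/26) + 2·(5/26) + 3·(3/26) = 21/26.
E[T | S = 6] = (21/26) / (5/13) = 21/10.

21/10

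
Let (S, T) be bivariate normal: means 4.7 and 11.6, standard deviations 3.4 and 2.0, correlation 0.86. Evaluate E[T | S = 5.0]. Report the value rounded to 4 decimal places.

11.7518

The regression of T on S has slope ρ·σ_T/σ_S and passes through (μ_S, μ_T).
E[T | S=5.0] = 11.6 + (0.86)·(2.0/3.4)·(5.0 − (4.7)) = 11.6 + (0.50588)·(0.3) = 11.7518.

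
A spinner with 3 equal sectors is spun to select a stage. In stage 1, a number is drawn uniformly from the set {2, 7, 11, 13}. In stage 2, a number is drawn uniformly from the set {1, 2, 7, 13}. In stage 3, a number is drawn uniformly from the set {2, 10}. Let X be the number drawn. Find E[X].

E[X | stage 1] = (2+7+11+13)/4 = 33/4.
E[X | stage 2] = (1+2+7+13)/4 = 23/4.
E[X | stage 3] = (2+10)/2 = 6.
E[X] = (1/3)·(33/4) + (1/3)·(23/4) + (1/3)·(6) = 20/3.

20/3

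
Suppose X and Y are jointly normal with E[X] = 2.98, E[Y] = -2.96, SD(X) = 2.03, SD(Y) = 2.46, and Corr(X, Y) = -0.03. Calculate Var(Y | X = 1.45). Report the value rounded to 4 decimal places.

Var(Y | X=x) = (1 − ρ²)·σ_Y².
Var(Y | X=1.45) = (2.46)²·(1 − (-0.03)²) = 6.0516·0.9991 = 6.0462.

6.0462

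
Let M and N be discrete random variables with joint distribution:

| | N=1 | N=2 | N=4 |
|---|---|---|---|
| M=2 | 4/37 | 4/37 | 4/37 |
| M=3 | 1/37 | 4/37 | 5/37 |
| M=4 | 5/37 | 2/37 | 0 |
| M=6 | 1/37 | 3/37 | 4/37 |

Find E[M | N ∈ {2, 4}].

93/26

P(N ∈ {2, 4}) = 26/37.
Σ M·P over the event = 2·(4/37) + 2·(4/37) + 3·(4/37) + 3·(5/37) + 4·(2/37) + 6·(3/37) + 6·(4/37) = 93/37.
E[M | N ∈ {2, 4}] = (93/37) / (26/37) = 93/26.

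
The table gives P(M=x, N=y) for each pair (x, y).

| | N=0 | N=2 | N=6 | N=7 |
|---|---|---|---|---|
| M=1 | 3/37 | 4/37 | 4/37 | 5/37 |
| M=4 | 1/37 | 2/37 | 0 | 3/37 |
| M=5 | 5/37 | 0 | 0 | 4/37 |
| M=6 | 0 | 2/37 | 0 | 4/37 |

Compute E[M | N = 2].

P(N = 2) = 8/37.
Σ M·P over the event = 1·(4/37) + 4·(2/37) + 6·(2/37) = 24/37.
E[M | N = 2] = (24/37) / (8/37) = 3.

3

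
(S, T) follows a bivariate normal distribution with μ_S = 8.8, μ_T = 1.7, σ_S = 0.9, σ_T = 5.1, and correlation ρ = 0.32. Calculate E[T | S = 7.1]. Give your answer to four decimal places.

E[T | S=x] = μ_T + ρ(σ_T/σ_S)(x − μ_S) for jointly normal variables.
E[T | S=7.1] = 1.7 + (0.32)·(5.1/0.9)·(7.1 − (8.8)) = 1.7 + (1.81333)·(-1.7) = -1.3827.

-1.3827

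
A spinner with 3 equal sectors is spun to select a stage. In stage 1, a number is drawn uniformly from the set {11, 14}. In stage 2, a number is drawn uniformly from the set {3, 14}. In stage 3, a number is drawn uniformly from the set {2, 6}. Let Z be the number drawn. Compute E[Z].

25/3

E[Z | stage 1] = (11+14)/2 = 25/2.
E[Z | stage 2] = (3+14)/2 = 17/2.
E[Z | stage 3] = (2+6)/2 = 4.
E[Z] = (1/3)·(25/2) + (1/3)·(17/2) + (1/3)·(4) = 25/3.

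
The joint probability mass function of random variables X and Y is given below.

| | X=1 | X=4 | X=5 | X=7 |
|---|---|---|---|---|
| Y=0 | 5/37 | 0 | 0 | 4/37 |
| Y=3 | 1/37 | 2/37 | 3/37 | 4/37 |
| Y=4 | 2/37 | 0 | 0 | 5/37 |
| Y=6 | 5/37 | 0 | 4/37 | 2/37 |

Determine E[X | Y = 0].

11/3

P(Y = 0) = 9/37.
Σ X·P over the event = 1·(5/37) + 7·(4/37) = 33/37.
E[X | Y = 0] = (33/37) / (9/37) = 11/3.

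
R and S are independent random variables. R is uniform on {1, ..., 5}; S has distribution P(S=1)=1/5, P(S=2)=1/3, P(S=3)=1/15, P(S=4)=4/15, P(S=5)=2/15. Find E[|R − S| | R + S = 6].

38/15

P(R + S = 6) = 1/5.
Summing |R−S|·P(x,y) over outcomes with R + S = 6 gives 38/75.
E[|R − S| | R + S = 6] = (38/75) / (1/5) = 38/15.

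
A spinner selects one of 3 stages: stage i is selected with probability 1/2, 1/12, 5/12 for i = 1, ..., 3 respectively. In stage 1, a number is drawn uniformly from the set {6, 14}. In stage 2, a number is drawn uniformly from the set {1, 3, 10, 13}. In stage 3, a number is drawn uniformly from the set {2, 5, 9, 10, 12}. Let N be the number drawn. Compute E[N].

E[N | stage 1] = (6+14)/2 = 10.
E[N | stage 2] = (1+3+10+13)/4 = 27/4.
E[N | stage 3] = (2+5+9+10+12)/5 = 38/5.
E[N] = (1/2)·(10) + (1/12)·(27/4) + (5/12)·(38/5) = 419/48.

419/48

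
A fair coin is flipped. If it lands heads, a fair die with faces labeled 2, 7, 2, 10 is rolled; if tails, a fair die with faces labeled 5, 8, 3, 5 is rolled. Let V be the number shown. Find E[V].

21/4

E[V | heads] = (2+7+2+10)/4 = 21/4.
E[V | tails] = (5+8+3+5)/4 = 21/4.
E[V] = (1/2)·(21/4) + (1/2)·(21/4) = 21/4.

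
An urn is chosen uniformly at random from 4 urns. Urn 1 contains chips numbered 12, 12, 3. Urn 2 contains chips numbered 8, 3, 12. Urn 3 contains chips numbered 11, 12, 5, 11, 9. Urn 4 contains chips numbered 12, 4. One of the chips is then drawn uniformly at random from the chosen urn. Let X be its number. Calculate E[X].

257/30

E[X | urn 1] = (12+12+3)/3 = 9.
E[X | urn 2] = (8+3+12)/3 = 23/3.
E[X | urn 3] = (11+12+5+11+9)/5 = 48/5.
E[X | urn 4] = (12+4)/2 = 8.
E[X] = (1/4)·(9) + (1/4)·(23/3) + (1/4)·(48/5) + (1/4)·(8) = 257/30.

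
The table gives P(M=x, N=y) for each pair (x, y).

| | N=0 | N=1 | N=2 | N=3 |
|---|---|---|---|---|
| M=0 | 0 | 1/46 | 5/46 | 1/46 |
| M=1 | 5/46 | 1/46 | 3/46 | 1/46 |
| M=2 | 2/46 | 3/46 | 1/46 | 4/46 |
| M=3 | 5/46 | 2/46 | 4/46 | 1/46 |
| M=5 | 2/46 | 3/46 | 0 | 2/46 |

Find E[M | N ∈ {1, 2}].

45/23

P(N ∈ {1, 2}) = 1/2.
Summing M·P(M=x,N=y) over the conditioning event gives 45/46.
E[M | N ∈ {1, 2}] = (45/46) / (1/2) = 45/23.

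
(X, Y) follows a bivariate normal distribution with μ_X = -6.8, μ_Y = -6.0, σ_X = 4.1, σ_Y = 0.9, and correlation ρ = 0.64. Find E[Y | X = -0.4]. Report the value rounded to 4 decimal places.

E[Y | X=x] = μ_Y + ρ(σ_Y/σ_X)(x − μ_X) for jointly normal variables.
E[Y | X=-0.4] = -6.0 + (0.64)·(0.9/4.1)·(-0.4 − (-6.8)) = -6.0 + (0.14049)·(6.4) = -5.1009.

-5.1009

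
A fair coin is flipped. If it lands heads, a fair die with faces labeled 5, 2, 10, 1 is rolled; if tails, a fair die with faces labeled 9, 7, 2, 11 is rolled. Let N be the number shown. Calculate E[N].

E[N | heads] = (5+2+10+1)/4 = 9/2.
E[N | tails] = (9+7+2+11)/4 = 29/4.
E[N] = (1/2)·(9/2) + (1/2)·(29/4) = 47/8.

47/8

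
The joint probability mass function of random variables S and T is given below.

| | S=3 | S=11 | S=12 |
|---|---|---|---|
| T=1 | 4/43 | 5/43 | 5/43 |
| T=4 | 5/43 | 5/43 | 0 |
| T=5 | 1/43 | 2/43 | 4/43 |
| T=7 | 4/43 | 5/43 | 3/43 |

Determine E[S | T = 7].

P(T = 7) = 12/43.
Σ S·P over the event = 3·(4/43) + 11·(5/43) + 12·(3/43) = 103/43.
E[S | T = 7] = (103/43) / (12/43) = 103/12.

103/12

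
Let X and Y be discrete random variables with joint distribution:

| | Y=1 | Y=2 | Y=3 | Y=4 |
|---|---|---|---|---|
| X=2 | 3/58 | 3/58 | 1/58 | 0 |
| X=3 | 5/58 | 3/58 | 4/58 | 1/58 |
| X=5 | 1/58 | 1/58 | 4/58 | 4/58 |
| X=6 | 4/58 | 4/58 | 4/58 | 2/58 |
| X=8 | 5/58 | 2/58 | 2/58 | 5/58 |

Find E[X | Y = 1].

5

P(Y = 1) = 9/29.
Summing X·P(X=x,Y=y) over the conditioning event gives 45/29.
E[X | Y = 1] = (45/29) / (9/29) = 5.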